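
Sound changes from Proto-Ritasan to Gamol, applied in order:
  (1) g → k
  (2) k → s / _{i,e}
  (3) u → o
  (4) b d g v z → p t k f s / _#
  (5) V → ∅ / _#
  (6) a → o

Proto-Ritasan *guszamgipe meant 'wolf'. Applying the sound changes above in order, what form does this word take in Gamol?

Gamol: *guszamgipe
  guszamgipe → kuszamkipe   [unconditioned shift]
  kuszamkipe → kuszamsipe   [palatalisation]
  kuszamsipe → koszamsipe   [vowel merger]
  koszamsipe (rule 4 does not apply)
  koszamsipe → koszamsip   [apocope]
  koszamsip → koszomsip   [vowel merger]
  giving Gamol koszomsip.

koszomsip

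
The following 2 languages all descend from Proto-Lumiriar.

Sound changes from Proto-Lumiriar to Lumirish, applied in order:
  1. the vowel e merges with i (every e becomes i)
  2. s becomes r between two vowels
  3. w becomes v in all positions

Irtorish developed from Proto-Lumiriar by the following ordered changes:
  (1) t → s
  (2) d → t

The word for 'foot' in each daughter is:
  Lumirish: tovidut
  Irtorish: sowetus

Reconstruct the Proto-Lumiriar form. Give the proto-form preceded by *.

*towedut

Position 3: Lumirish has v, Irtorish has w. Irtorish preserves w here (none of its changes turn any other segment into w), so the proto-segment is *w.
Position 7: Lumirish has t, Irtorish has s. Lumirish preserves t here (none of its changes turn any other segment into t), so the proto-segment is *t.
Verify the candidate proto-form against each daughter:
Lumirish: start from *towedut.
  rule 1 (vowel merger): towedut → towidut
  rule 2: no change — towidut
  rule 3 (unconditioned shift): towidut → tovidut
  ⇒ Lumirish tovidut
Irtorish: *towedut
  towedut → sowedus   [unconditioned shift]
  sowedus → sowetus   [unconditioned shift]
  giving Irtorish sowetus.
No other proto-form is consistent with every reflex, so the reconstruction is *towedut.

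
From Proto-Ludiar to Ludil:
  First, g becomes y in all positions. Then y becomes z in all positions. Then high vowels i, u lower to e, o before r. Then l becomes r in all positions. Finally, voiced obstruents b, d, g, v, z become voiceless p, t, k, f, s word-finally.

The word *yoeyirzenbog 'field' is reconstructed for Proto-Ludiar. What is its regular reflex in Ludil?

Ludil: start from *yoeyirzenbog.
  rule 1 (unconditioned shift): yoeyirzenbog → yoeyirzenboy
  rule 2 (unconditioned shift): yoeyirzenboy → zoezirzenboz
  rule 3 (pre-rhotic lowering): zoezirzenboz → zoezerzenboz
  rule 4: no change — zoezerzenboz
  rule 5 (final devoicing): zoezerzenboz → zoezerzenbos
  ⇒ Ludil zoezerzenbos

zoezerzenbos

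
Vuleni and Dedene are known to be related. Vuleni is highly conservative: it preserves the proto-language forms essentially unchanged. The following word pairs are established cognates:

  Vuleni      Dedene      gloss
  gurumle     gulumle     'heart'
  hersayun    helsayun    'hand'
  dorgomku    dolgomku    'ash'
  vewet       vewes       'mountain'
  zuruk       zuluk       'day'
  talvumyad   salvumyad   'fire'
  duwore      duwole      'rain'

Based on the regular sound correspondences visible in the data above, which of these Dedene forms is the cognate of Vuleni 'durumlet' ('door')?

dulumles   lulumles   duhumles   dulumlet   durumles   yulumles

dulumles

gurumle ~ gulumle, zuruk ~ zuluk — Vuleni r corresponds to Dedene l between vowels (before a back vowel).
vewet ~ vewes — Vuleni t corresponds to Dedene s word-finally.
Applying these to Vuleni 'durumlet':
  durumlet → dulumlet   (r→l between vowels (before a back vowel))
  dulumlet → dulumles   (t→s word-finally)
So the Dedene cognate is 'dulumles'.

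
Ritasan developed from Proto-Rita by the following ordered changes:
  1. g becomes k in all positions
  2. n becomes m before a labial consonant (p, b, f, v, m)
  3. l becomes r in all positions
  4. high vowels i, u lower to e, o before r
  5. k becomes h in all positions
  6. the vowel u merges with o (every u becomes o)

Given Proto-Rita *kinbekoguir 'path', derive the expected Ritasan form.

Ritasan: start from *kinbekoguir.
  rule 1 (unconditioned shift): kinbekoguir → kinbekokuir
  rule 2 (nasal place assimilation): kinbekokuir → kimbekokuir
  rule 3: no change — kimbekokuir
  rule 4 (pre-rhotic lowering): kimbekokuir → kimbekokuer
  rule 5 (unconditioned shift): kimbekokuer → himbehohuer
  rule 6 (vowel merger): himbehohuer → himbehohoer
  ⇒ Ritasan himbehohoer

himbehohoer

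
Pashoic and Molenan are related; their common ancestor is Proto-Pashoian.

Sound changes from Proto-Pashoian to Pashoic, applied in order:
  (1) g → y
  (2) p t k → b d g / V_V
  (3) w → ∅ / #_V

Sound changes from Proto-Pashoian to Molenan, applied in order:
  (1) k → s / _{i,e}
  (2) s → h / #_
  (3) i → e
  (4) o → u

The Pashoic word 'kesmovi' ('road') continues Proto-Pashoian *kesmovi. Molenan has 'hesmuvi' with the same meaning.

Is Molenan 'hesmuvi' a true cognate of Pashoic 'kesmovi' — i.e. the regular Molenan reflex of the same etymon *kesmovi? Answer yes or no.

Derive the expected Molenan reflex of *kesmovi:
Molenan: *kesmovi
  kesmovi → sesmovi   [palatalisation]
  sesmovi → hesmovi   [debuccalisation]
  hesmovi → hesmove   [vowel merger]
  hesmove → hesmuve   [vowel merger]
  giving Molenan hesmuve.
The regular Molenan reflex would be 'hesmuve', but the attested form is 'hesmuvi'. The correspondence is irregular, so they are not cognates (the Molenan form has a different source).

no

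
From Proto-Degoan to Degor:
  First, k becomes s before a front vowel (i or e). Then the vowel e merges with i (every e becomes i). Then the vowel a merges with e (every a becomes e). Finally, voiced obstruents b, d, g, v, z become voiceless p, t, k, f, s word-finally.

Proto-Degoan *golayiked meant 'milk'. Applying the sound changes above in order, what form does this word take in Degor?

Degor: start from *golayiked.
  rule 1 (palatalisation): golayiked → golayised
  rule 2 (vowel merger): golayised → golayisid
  rule 3 (vowel merger): golayisid → goleyisid
  rule 4 (final devoicing): goleyisid → goleyisit
  ⇒ Degor goleyisit

goleyisit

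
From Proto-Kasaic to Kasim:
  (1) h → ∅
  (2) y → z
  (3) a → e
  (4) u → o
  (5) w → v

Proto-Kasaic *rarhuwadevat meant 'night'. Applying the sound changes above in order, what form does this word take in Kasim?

rerovedevet

Kasim: *rarhuwadevat > raruwadevat > reruwedevet > rerowedevet > rerovedevet  (by h-loss, vowel merger, vowel merger, unconditioned shift)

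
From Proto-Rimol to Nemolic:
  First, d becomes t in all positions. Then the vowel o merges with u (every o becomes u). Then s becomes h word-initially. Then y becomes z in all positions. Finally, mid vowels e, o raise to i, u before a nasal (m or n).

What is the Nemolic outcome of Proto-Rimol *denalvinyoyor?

tinalvinzuzur

Nemolic: *denalvinyoyor > tenalvinyoyor > tenalvinyuyur > tenalvinzuzur > tinalvinzuzur  (by unconditioned shift, vowel merger, unconditioned shift, pre-nasal raising)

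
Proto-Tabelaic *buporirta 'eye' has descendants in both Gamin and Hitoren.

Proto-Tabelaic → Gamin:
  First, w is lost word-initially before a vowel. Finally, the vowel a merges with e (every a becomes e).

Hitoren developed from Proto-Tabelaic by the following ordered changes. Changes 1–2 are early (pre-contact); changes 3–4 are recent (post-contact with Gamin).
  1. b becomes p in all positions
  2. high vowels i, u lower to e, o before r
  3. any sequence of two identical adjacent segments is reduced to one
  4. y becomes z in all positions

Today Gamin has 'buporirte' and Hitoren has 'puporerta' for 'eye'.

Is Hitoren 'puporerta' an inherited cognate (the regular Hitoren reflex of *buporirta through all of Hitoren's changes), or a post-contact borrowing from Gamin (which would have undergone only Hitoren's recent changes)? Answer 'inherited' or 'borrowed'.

If inherited, *buporirta would pass through all of Hitoren's changes:
Hitoren: *buporirta > puporirta > puporerta  (by unconditioned shift, pre-rhotic lowering)
If borrowed from Gamin 'buporirte' after the early changes, it would undergo only the recent ones:
  rule 3 (degemination): no change (buporirte)
  rule 4 (unconditioned shift): no change (buporirte)
  ⇒ as a loan: buporirte
Hitoren 'puporerta' matches the inherited outcome exactly, so it is an inherited cognate, not a loan.

inherited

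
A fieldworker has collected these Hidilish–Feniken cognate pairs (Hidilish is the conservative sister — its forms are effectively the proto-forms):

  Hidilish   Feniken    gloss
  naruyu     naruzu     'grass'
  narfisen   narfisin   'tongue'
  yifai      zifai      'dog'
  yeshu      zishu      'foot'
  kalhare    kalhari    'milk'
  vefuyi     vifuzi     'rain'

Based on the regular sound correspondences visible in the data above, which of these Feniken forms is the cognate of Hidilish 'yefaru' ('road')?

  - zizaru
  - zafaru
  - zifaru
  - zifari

zifaru

yeshu ~ zishu — Hidilish y corresponds to Feniken z word-initially before a front vowel.
vefuyi ~ vifuzi — Hidilish e corresponds to Feniken i after a consonant, before a labial obstruent.
Applying these to Hidilish 'yefaru':
  yefaru → zefaru   (y→z word-initially before a front vowel)
  zefaru → zifaru   (e→i after a consonant, before a labial obstruent)
So the Feniken cognate is 'zifaru'.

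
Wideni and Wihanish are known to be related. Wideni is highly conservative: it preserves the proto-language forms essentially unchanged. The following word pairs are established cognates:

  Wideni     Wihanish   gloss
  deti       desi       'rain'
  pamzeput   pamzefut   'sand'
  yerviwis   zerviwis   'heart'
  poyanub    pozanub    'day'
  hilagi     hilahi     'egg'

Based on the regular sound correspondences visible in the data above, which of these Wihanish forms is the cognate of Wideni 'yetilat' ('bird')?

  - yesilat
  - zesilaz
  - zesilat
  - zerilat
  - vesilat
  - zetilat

yerviwis ~ zerviwis — Wideni y corresponds to Wihanish z word-initially before a front vowel.
deti ~ desi — Wideni t corresponds to Wihanish s between vowels (before a front vowel).
Applying these to Wideni 'yetilat':
  yetilat → zetilat   (y→z word-initially before a front vowel)
  zetilat → zesilat   (t→s between vowels (before a front vowel))
So the Wihanish cognate is 'zesilat'.

zesilat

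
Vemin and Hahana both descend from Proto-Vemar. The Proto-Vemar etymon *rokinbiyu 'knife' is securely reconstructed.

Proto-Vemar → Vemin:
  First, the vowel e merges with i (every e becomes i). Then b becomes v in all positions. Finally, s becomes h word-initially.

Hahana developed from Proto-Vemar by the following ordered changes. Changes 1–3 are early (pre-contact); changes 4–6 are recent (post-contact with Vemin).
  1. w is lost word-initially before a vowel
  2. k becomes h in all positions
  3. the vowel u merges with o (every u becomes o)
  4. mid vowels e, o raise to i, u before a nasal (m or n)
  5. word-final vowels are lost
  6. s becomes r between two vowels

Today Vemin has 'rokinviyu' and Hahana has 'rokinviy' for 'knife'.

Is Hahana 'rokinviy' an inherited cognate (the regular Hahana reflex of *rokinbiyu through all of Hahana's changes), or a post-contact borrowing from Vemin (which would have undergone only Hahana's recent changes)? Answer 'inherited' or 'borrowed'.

borrowed

If inherited, *rokinbiyu would pass through all of Hahana's changes:
Hahana: *rokinbiyu
  rokinbiyu (rule 1 does not apply)
  rokinbiyu → rohinbiyu   [unconditioned shift]
  rohinbiyu → rohinbiyo   [vowel merger]
  rohinbiyo (rule 4 does not apply)
  rohinbiyo → rohinbiy   [apocope]
  rohinbiy (rule 6 does not apply)
  giving Hahana rohinbiy.
If borrowed from Vemin 'rokinviyu' after the early changes, it would undergo only the recent ones:
  rule 4 (pre-nasal raising): no change (rokinviyu)
  rule 5 (apocope): rokinviyu → rokinviy
  rule 6 (rhotacism): no change (rokinviy)
  ⇒ as a loan: rokinviy
Hahana 'rokinviy' matches the loan outcome 'rokinviy', not the inherited 'rohinbiy' — it skipped the early Hahana changes, so it was borrowed from Vemin.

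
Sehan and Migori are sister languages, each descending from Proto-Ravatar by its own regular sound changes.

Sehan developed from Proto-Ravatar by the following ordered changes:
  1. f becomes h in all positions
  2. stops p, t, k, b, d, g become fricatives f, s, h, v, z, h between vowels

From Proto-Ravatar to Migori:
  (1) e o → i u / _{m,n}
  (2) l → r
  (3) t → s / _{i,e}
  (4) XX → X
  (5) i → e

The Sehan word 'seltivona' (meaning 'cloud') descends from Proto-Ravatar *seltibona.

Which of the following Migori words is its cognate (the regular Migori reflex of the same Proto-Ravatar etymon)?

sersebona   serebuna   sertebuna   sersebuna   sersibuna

sersebuna

Migori: *seltibona
  seltibona → seltibuna   [pre-nasal raising]
  seltibuna → sertibuna   [unconditioned shift]
  sertibuna → sersibuna   [palatalisation]
  sersibuna (rule 4 does not apply)
  sersibuna → sersebuna   [vowel merger]
  giving Migori sersebuna.
Only 'sersebuna' matches the regular Migori development of *seltibona.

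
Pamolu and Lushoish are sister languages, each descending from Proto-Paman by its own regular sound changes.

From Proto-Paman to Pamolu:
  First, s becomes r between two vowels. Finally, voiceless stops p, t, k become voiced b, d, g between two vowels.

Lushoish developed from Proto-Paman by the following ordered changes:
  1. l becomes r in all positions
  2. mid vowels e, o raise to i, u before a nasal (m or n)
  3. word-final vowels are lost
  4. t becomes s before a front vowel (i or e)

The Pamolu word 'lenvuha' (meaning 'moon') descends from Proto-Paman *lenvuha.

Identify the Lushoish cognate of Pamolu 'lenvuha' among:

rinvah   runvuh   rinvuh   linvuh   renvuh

rinvuh

Lushoish: *lenvuha
  lenvuha → renvuha   [unconditioned shift]
  renvuha → rinvuha   [pre-nasal raising]
  rinvuha → rinvuh   [apocope]
  rinvuh (rule 4 does not apply)
  giving Lushoish rinvuh.
Only 'rinvuh' matches the regular Lushoish development of *lenvuha.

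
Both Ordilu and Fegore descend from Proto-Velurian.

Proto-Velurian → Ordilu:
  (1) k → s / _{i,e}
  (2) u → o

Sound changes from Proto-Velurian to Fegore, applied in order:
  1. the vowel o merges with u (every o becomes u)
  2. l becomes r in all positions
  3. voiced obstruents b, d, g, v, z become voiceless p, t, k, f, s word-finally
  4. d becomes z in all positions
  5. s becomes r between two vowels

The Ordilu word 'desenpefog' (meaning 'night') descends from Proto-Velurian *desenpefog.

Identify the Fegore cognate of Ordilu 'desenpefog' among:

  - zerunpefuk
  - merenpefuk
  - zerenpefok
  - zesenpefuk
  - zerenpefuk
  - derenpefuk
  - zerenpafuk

zerenpefuk

Fegore: *desenpefog
  desenpefog → desenpefug   [vowel merger]
  desenpefug (rule 2 does not apply)
  desenpefug → desenpefuk   [final devoicing]
  desenpefuk → zesenpefuk   [unconditioned shift]
  zesenpefuk → zerenpefuk   [rhotacism]
  giving Fegore zerenpefuk.
Among the options, 'zerenpefuk' alone shows every Fegore change applied in order.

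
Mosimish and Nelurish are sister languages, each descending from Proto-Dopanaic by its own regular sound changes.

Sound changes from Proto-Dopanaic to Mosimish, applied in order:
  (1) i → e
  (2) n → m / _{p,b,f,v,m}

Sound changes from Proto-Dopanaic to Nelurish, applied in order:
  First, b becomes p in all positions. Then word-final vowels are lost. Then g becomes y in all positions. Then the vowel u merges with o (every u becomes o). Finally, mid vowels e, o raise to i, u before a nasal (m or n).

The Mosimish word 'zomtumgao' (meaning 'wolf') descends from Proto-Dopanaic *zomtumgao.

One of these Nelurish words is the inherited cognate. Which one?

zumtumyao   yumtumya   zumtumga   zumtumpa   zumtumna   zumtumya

Nelurish: *zomtumgao > zomtumga > zomtumya > zomtomya > zumtumya  (by apocope, unconditioned shift, vowel merger, pre-nasal raising)
The other candidates each miss or misapply at least one Nelurish change.

zumtumya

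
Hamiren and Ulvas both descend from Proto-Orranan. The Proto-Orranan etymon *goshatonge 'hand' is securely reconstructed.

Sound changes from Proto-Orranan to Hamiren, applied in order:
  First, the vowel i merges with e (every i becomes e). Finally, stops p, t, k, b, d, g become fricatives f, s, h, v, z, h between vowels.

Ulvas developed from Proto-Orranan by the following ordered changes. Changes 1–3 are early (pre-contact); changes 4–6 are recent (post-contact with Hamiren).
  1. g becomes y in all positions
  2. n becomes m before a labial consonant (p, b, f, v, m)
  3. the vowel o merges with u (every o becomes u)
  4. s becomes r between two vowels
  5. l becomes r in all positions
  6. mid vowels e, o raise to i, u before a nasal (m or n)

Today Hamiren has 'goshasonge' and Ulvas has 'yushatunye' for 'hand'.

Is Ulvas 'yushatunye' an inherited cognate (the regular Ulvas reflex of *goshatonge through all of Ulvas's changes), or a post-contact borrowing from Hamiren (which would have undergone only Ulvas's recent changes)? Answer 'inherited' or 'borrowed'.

If inherited, *goshatonge would pass through all of Ulvas's changes:
Ulvas: *goshatonge > yoshatonye > yushatunye  (by unconditioned shift, vowel merger)
If borrowed from Hamiren 'goshasonge' after the early changes, it would undergo only the recent ones:
  rule 4 (rhotacism): goshasonge → gosharonge
  rule 5 (unconditioned shift): no change (gosharonge)
  rule 6 (pre-nasal raising): gosharonge → gosharunge
  ⇒ as a loan: gosharunge
Ulvas 'yushatunye' matches the inherited outcome exactly, so it is an inherited cognate, not a loan.

inherited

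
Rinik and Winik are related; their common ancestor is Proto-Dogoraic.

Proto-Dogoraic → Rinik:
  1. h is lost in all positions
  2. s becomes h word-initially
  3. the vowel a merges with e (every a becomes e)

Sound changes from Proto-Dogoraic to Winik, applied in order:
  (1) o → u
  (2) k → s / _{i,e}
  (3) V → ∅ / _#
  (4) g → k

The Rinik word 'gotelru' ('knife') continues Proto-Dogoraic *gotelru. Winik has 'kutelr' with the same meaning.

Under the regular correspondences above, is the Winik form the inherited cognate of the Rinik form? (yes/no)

yes

Derive the expected Winik reflex of *gotelru:
Winik: *gotelru > gutelru > gutelr > kutelr  (by vowel merger, apocope, unconditioned shift)
Winik 'kutelr' matches the regular reflex exactly, so the pair is cognate.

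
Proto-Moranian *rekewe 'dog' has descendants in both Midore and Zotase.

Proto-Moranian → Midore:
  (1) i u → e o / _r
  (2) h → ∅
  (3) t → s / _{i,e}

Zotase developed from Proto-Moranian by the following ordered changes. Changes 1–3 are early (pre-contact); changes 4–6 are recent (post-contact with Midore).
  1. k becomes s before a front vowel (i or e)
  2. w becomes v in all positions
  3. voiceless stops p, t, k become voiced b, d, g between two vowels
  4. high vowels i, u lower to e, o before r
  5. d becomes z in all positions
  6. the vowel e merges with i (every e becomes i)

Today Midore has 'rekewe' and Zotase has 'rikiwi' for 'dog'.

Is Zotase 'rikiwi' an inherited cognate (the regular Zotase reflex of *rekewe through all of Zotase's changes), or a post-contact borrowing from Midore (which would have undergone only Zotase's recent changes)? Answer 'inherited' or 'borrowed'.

If inherited, *rekewe would pass through all of Zotase's changes:
Zotase: start from *rekewe.
  rule 1 (palatalisation): rekewe → resewe
  rule 2 (unconditioned shift): resewe → reseve
  rule 3: no change — reseve
  rule 4: no change — reseve
  rule 5: no change — reseve
  rule 6 (vowel merger): reseve → risivi
  ⇒ Zotase risivi
If borrowed from Midore 'rekewe' after the early changes, it would undergo only the recent ones:
  rule 4 (pre-rhotic lowering): no change (rekewe)
  rule 5 (unconditioned shift): no change (rekewe)
  rule 6 (vowel merger): rekewe → rikiwi
  ⇒ as a loan: rikiwi
Zotase 'rikiwi' matches the loan outcome 'rikiwi', not the inherited 'risivi' — it skipped the early Zotase changes, so it was borrowed from Midore.

borrowed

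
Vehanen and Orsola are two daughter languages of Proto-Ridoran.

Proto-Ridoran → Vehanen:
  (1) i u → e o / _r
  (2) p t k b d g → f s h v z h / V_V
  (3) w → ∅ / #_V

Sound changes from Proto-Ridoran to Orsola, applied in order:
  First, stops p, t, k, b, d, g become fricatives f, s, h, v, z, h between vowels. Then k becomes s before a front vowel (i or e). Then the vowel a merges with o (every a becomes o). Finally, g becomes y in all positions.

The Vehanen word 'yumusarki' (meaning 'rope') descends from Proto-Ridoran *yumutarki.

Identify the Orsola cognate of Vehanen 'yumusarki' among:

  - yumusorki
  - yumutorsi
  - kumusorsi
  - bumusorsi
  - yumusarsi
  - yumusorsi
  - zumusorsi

Orsola: *yumutarki > yumusarki > yumusarsi > yumusorsi  (by intervocalic lenition, palatalisation, vowel merger)

yumusorsi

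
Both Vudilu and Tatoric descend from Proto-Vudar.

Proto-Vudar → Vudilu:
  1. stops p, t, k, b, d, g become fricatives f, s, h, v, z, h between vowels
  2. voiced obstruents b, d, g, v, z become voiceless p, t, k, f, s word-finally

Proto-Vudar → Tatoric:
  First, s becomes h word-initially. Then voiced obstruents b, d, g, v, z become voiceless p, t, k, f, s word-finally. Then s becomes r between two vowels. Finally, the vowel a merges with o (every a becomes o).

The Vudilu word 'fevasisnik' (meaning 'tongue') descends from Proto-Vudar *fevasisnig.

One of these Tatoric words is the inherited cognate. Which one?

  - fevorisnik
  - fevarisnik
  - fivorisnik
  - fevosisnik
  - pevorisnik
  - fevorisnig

fevorisnik

Tatoric: *fevasisnig > fevasisnik > fevarisnik > fevorisnik  (by final devoicing, rhotacism, vowel merger)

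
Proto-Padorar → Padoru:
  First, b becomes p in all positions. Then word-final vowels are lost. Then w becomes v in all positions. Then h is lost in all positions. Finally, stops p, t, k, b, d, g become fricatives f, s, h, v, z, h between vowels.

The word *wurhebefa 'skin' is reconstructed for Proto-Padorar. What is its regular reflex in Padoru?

Padoru: *wurhebefa > wurhepefa > wurhepef > vurhepef > vurepef > vurefef  (by unconditioned shift, apocope, unconditioned shift, h-loss, intervocalic lenition)

vurefef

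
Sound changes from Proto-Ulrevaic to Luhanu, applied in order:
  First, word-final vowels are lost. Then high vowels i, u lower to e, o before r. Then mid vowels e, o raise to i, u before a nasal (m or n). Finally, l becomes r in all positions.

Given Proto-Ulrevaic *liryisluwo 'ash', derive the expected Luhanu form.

Luhanu: start from *liryisluwo.
  rule 1 (apocope): liryisluwo → liryisluw
  rule 2 (pre-rhotic lowering): liryisluw → leryisluw
  rule 3: no change — leryisluw
  rule 4 (unconditioned shift): leryisluw → reryisruw
  ⇒ Luhanu reryisruw

reryisruw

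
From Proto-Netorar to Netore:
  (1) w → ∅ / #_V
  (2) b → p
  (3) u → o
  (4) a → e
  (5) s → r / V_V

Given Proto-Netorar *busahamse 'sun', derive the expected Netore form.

porehemse

Netore: *busahamse > pusahamse > posahamse > posehemse > porehemse  (by unconditioned shift, vowel merger, vowel merger, rhotacism)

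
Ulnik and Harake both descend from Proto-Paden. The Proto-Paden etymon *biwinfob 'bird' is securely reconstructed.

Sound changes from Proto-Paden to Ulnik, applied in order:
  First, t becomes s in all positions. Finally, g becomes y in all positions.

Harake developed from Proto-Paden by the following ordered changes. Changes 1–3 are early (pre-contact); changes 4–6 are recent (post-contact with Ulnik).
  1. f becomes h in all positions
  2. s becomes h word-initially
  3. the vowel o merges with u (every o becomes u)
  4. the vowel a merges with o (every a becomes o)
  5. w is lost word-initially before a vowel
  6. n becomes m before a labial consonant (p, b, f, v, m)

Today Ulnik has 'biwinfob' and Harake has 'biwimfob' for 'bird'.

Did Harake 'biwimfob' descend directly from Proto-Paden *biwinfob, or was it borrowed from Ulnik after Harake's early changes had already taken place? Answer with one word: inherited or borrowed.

If inherited, *biwinfob would pass through all of Harake's changes:
Harake: start from *biwinfob.
  rule 1 (unconditioned shift): biwinfob → biwinhob
  rule 2: no change — biwinhob
  rule 3 (vowel merger): biwinhob → biwinhub
  rule 4: no change — biwinhub
  rule 5: no change — biwinhub
  rule 6: no change — biwinhub
  ⇒ Harake biwinhub
If borrowed from Ulnik 'biwinfob' after the early changes, it would undergo only the recent ones:
  rule 4 (vowel merger): no change (biwinfob)
  rule 5 (glide loss): no change (biwinfob)
  rule 6 (nasal place assimilation): biwinfob → biwimfob
  ⇒ as a loan: biwimfob
Harake 'biwimfob' matches the loan outcome 'biwimfob', not the inherited 'biwinhub' — it skipped the early Harake changes, so it was borrowed from Ulnik.

borrowed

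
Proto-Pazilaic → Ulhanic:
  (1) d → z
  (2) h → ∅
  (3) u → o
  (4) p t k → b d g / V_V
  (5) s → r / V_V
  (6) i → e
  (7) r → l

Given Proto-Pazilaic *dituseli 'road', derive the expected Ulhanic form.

zedolele

Ulhanic: *dituseli
  dituseli → zituseli   [unconditioned shift]
  zituseli (rule 2 does not apply)
  zituseli → zitoseli   [vowel merger]
  zitoseli → zidoseli   [intervocalic voicing]
  zidoseli → zidoreli   [rhotacism]
  zidoreli → zedorele   [vowel merger]
  zedorele → zedolele   [unconditioned shift]
  giving Ulhanic zedolele.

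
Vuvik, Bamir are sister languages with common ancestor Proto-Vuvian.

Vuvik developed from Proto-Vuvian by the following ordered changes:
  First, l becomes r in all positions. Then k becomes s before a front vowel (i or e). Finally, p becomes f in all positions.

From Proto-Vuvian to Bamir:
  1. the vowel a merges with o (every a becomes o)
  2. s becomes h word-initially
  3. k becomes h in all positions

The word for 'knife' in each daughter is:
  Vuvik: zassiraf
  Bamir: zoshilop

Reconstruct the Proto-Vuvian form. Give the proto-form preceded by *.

*zaskilap

Position 7: Vuvik has a, Bamir has o. Vuvik preserves a here (none of its changes turn any other segment into a), so the proto-segment is *a.
Position 2: Vuvik has a, Bamir has o. Vuvik preserves a here (none of its changes turn any other segment into a), so the proto-segment is *a.
Position 8: Vuvik has f, Bamir has p. Bamir preserves p here (none of its changes turn any other segment into p), so the proto-segment is *p.
Verify the candidate proto-form against each daughter:
Vuvik: *zaskilap > zaskirap > zassirap > zassiraf  (by unconditioned shift, palatalisation, unconditioned shift)
Bamir: *zaskilap > zoskilop > zoshilop  (by vowel merger, unconditioned shift)
No other proto-form is consistent with every reflex, so the reconstruction is *zaskilap.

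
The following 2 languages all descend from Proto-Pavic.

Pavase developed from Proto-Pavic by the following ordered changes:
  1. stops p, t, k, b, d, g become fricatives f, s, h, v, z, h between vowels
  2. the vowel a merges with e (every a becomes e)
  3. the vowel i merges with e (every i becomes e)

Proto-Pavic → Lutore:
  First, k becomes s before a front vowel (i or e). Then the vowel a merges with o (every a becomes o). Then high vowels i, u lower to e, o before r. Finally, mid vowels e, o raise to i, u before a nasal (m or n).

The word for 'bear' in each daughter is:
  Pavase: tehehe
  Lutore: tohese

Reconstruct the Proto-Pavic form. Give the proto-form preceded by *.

*taheke

Position 5: Pavase has h, Lutore has s. Taking the neighbouring segments as reconstructed: Pavase h could go back to *k or *g or *h; Lutore s could go back to *k or *s — the one source consistent with every daughter is *k.
Position 2: Pavase has e, Lutore has o. Taking the neighbouring segments as reconstructed: Pavase e could go back to *a or *e or *i; Lutore o could go back to *a or *o — the one source consistent with every daughter is *a.
Continuing position by position gives *taheke; check it forward:
Pavase: *taheke > tahehe > tehehe  (by intervocalic lenition, vowel merger)
Lutore: *taheke > tahese > tohese  (by palatalisation, vowel merger)
Only *taheke yields all of Pavase tehehe, Lutore tohese.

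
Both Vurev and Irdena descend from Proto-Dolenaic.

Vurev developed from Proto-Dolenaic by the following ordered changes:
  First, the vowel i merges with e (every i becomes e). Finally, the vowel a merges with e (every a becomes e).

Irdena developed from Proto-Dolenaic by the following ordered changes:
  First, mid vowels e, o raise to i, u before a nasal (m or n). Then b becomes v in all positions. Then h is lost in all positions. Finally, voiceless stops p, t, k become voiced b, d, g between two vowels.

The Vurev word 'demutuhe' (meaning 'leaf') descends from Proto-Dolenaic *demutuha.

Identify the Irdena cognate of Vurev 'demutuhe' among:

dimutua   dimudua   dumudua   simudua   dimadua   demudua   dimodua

Irdena: *demutuha
  demutuha → dimutuha   [pre-nasal raising]
  dimutuha (rule 2 does not apply)
  dimutuha → dimutua   [h-loss]
  dimutua → dimudua   [intervocalic voicing]
  giving Irdena dimudua.

dimudua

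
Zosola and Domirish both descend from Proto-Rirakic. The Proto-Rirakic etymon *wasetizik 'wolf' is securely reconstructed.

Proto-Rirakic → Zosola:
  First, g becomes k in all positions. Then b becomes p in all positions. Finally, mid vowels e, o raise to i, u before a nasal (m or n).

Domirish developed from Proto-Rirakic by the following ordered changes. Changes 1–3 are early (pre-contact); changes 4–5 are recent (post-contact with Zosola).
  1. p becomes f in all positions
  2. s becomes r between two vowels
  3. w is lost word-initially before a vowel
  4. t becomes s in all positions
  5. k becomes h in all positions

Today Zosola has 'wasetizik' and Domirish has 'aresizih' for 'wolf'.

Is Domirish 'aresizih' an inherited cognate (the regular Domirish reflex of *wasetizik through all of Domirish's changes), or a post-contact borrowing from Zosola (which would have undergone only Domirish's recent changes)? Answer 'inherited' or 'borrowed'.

If inherited, *wasetizik would pass through all of Domirish's changes:
Domirish: *wasetizik
  wasetizik (rule 1 does not apply)
  wasetizik → waretizik   [rhotacism]
  waretizik → aretizik   [glide loss]
  aretizik → aresizik   [unconditioned shift]
  aresizik → aresizih   [unconditioned shift]
  giving Domirish aresizih.
If borrowed from Zosola 'wasetizik' after the early changes, it would undergo only the recent ones:
  rule 4 (unconditioned shift): wasetizik → wasesizik
  rule 5 (unconditioned shift): wasesizik → wasesizih
  ⇒ as a loan: wasesizih
Domirish 'aresizih' matches the inherited outcome exactly, so it is an inherited cognate, not a loan.

inherited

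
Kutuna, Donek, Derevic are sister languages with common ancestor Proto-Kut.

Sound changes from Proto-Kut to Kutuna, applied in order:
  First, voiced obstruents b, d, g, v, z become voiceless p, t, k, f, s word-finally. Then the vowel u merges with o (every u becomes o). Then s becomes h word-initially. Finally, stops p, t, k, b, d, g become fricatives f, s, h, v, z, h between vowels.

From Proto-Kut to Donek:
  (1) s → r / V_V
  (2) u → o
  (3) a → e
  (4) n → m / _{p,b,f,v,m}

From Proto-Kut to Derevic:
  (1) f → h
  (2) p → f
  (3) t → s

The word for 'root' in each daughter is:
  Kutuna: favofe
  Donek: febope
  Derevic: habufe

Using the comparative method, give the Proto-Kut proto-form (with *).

Position 4: Kutuna has o, Donek has o, Derevic has u. Derevic preserves u here (none of its changes turn any other segment into u), so the proto-segment is *u.
Position 5: Kutuna has f, Donek has p, Derevic has f. Donek preserves p here (none of its changes turn any other segment into p), so the proto-segment is *p.
Position 3: Kutuna has v, Donek has b, Derevic has b. Donek preserves b here (none of its changes turn any other segment into b), so the proto-segment is *b.
Verify the candidate proto-form against each daughter:
Kutuna: *fabupe
  fabupe (rule 1 does not apply)
  fabupe → fabope   [vowel merger]
  fabope (rule 3 does not apply)
  fabope → favofe   [intervocalic lenition]
  giving Kutuna favofe.
Donek: start from *fabupe.
  rule 1: no change — fabupe
  rule 2 (vowel merger): fabupe → fabope
  rule 3 (vowel merger): fabope → febope
  rule 4: no change — febope
  ⇒ Donek febope
Derevic: *fabupe > habupe > habufe  (by unconditioned shift, unconditioned shift)
*fabupe is the unique common source.

*fabupe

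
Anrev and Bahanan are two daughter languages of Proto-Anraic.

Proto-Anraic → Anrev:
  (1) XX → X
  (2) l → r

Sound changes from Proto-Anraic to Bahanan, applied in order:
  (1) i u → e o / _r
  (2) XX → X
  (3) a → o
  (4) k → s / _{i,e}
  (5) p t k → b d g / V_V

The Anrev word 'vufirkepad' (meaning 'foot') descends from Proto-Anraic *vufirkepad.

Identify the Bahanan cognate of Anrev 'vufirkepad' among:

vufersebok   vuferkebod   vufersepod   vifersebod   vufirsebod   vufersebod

vufersebod

Bahanan: *vufirkepad
  vufirkepad → vuferkepad   [pre-rhotic lowering]
  vuferkepad (rule 2 does not apply)
  vuferkepad → vuferkepod   [vowel merger]
  vuferkepod → vufersepod   [palatalisation]
  vufersepod → vufersebod   [intervocalic voicing]
  giving Bahanan vufersebod.
The other candidates each miss or misapply at least one Bahanan change.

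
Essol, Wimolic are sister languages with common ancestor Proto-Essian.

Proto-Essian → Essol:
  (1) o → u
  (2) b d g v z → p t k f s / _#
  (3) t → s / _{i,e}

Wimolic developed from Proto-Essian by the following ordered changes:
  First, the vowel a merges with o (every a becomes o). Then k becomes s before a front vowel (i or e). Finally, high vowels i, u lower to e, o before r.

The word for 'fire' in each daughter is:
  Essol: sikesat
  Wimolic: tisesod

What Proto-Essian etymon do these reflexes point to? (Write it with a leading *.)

*tikesad

Position 6: Essol has a, Wimolic has o. Essol preserves a here (none of its changes turn any other segment into a), so the proto-segment is *a.
Position 3: Essol has k, Wimolic has s. Taking the neighbouring segments as reconstructed: Essol k can only go back to *k; Wimolic s could go back to *k or *s — the one source consistent with every daughter is *k.
This points to *tikesad. Verify forward in each daughter:
Essol: start from *tikesad.
  rule 1: no change — tikesad
  rule 2 (final devoicing): tikesad → tikesat
  rule 3 (palatalisation): tikesat → sikesat
  ⇒ Essol sikesat
Wimolic: start from *tikesad.
  rule 1 (vowel merger): tikesad → tikesod
  rule 2 (palatalisation): tikesod → tisesod
  rule 3: no change — tisesod
  ⇒ Wimolic tisesod
Only *tikesad yields all of Essol sikesat, Wimolic tisesod.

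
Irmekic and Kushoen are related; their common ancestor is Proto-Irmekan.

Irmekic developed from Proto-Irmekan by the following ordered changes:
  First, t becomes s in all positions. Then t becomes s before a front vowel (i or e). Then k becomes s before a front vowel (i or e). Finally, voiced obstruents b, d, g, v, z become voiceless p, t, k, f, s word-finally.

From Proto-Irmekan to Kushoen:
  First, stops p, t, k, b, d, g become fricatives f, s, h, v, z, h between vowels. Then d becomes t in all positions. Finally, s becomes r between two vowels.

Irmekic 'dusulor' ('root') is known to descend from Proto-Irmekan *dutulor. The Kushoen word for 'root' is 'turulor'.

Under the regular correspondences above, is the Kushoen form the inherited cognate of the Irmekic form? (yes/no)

Derive the expected Kushoen reflex of *dutulor:
Kushoen: *dutulor
  dutulor → dusulor   [intervocalic lenition]
  dusulor → tusulor   [unconditioned shift]
  tusulor → turulor   [rhotacism]
  giving Kushoen turulor.
Kushoen 'turulor' matches the regular reflex exactly, so the pair is cognate.

yes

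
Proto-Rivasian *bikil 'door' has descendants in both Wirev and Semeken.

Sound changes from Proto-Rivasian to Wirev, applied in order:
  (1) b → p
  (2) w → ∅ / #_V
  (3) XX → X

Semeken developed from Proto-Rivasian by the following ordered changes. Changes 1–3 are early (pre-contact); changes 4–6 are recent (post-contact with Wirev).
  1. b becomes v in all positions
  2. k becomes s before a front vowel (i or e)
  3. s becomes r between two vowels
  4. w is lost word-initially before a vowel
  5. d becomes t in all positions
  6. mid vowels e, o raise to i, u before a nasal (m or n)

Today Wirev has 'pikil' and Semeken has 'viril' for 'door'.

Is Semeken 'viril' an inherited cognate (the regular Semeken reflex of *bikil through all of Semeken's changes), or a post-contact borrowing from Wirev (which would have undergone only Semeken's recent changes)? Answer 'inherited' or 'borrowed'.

inherited

If inherited, *bikil would pass through all of Semeken's changes:
Semeken: start from *bikil.
  rule 1 (unconditioned shift): bikil → vikil
  rule 2 (palatalisation): vikil → visil
  rule 3 (rhotacism): visil → viril
  rule 4: no change — viril
  rule 5: no change — viril
  rule 6: no change — viril
  ⇒ Semeken viril
If borrowed from Wirev 'pikil' after the early changes, it would undergo only the recent ones:
  rule 4 (glide loss): no change (pikil)
  rule 5 (unconditioned shift): no change (pikil)
  rule 6 (pre-nasal raising): no change (pikil)
  ⇒ as a loan: pikil
Semeken 'viril' matches the inherited outcome exactly, so it is an inherited cognate, not a loan.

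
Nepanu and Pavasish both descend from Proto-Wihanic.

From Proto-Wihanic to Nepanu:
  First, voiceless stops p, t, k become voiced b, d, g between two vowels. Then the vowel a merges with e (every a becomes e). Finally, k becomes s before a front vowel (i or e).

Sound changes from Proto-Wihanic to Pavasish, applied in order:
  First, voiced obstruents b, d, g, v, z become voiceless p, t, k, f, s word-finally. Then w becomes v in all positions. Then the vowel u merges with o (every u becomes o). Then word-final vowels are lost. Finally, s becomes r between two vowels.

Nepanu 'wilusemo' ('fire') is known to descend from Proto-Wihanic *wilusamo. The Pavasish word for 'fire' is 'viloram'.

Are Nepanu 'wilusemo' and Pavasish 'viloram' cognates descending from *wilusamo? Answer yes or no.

yes

Derive the expected Pavasish reflex of *wilusamo:
Pavasish: *wilusamo > vilusamo > vilosamo > vilosam > viloram  (by unconditioned shift, vowel merger, apocope, rhotacism)
Pavasish 'viloram' matches the regular reflex exactly, so the pair is cognate.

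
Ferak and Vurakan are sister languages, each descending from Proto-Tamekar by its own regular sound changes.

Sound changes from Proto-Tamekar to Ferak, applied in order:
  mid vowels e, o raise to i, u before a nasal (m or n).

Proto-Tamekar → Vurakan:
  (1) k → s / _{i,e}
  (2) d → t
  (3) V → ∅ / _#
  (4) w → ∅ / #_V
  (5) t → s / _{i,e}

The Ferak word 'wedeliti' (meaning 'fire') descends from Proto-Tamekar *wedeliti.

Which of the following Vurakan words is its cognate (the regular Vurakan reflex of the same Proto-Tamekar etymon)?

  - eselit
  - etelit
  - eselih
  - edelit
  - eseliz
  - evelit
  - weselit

eselit

Vurakan: start from *wedeliti.
  rule 1: no change — wedeliti
  rule 2 (unconditioned shift): wedeliti → weteliti
  rule 3 (apocope): weteliti → wetelit
  rule 4 (glide loss): wetelit → etelit
  rule 5 (palatalisation): etelit → eselit
  ⇒ Vurakan eselit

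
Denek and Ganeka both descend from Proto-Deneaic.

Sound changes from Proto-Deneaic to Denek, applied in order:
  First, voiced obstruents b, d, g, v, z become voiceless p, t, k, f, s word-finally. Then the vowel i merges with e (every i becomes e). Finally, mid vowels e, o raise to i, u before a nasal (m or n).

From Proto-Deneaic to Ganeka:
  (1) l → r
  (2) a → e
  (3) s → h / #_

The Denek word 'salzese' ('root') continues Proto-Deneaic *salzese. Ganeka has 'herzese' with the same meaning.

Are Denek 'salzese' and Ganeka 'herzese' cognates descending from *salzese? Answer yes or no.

yes

Derive the expected Ganeka reflex of *salzese:
Ganeka: *salzese
  salzese → sarzese   [unconditioned shift]
  sarzese → serzese   [vowel merger]
  serzese → herzese   [debuccalisation]
  giving Ganeka herzese.
Ganeka 'herzese' matches the regular reflex exactly, so the pair is cognate.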